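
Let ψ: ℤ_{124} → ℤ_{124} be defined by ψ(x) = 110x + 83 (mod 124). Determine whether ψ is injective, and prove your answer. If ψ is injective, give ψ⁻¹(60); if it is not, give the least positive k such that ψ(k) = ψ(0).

62

Recall that injectivity means: for all u, v in the domain, ψ(u) = ψ(v) implies u = v.
We have gcd(110, 124) = 2 > 1. Taking u = 0 and v = 62: ψ(0) = 83 and ψ(62) = 110·62 + 83 = 6903 ≡ 83 (mod 124).
So ψ(0) = ψ(62) while 0 ≠ 62, therefore ψ is not injective.
Since ψ is not injective, we find the least positive k with ψ(k) = ψ(0): this means 110k ≡ 0 (mod 124), i.e. 124 ∣ 110k. Since gcd(110, 124) = 2, dividing through by 2 this holds exactly when 62 ∣ 55k, and as gcd(55, 62) = 1, exactly when 62 ∣ k.
The smallest positive such k is 62.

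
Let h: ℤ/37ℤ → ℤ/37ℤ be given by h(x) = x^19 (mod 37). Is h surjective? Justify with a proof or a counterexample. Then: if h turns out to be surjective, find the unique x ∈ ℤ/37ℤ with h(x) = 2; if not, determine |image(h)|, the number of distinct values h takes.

Since 37 is prime, the nonzero elements of ℤ/37ℤ form a cyclic group of order 36.
As gcd(19, 36) = 1, raising to the 19th power is a bijection on this group: if u^19 ≡ v^19 then (uv^{−1})^19 = 1, and the only element of order dividing gcd(19, 36) = 1 is 1, so u = v.
With h(0) = 0 this makes h injective on all of ℤ/37ℤ, hence bijective (finite equal-size domain and codomain). In particular h is surjective.
Since h is surjective, we find the preimage of 2. The inverse of x ↦ x^19 on (ℤ/37ℤ)^× is x ↦ x^19, because 19·19 = 361 = 10·36 + 1 ≡ 1 (mod 36) and x^{36} = 1 for x ≠ 0 (Fermat). So h⁻¹(2) = 2^19 mod 37.
Repeated squaring mod 37: 2^1 ≡ 2, 2^2 ≡ 2² = 4, 2^4 ≡ 4² = 16, 2^8 ≡ 16² = 256 ≡ 34, 2^16 ≡ 34² = 1156 ≡ 9. Since 19 = 16 + 2 + 1, 2^19 ≡ 9·4·2: 9·4 = 36, then 36·2 = 72 ≡ 35. So 2^19 ≡ 35 (mod 37).
Hence h⁻¹(2) = 35.

35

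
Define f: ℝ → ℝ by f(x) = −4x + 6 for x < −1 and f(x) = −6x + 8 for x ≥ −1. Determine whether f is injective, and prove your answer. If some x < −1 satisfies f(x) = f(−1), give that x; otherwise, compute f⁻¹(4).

Both pieces are strictly decreasing (slopes −4 and −6), so each is injective on its own interval.
The left piece maps (−∞, −1) onto (10, ∞); the right piece maps [−1, ∞) onto (−∞, 14].
These images overlap. In particular f(−1) = 14 (right piece), and solving −4x + 6 = 14 on the left piece gives x = −2 < −1.
So f(−2) = f(−1) with −2 ≠ −1, and f is not injective. This x = −2 is the requested value below −1.

-2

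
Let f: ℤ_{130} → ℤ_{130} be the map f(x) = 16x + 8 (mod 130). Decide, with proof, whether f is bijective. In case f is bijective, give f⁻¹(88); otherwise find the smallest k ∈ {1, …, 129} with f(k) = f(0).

We have gcd(16, 130) = 2 > 1. Taking a = 0 and b = 65: f(0) = 8 and f(65) = 16·65 + 8 = 1048 ≡ 8 (mod 130).
So f(0) = f(65) while 0 ≠ 65, therefore f is not injective, hence not bijective.
Since f is not bijective, we find the least positive k with f(k) = f(0): this means 16k ≡ 0 (mod 130), i.e. 130 ∣ 16k. Since gcd(16, 130) = 2, dividing through by 2 this holds exactly when 65 ∣ 8k, and as gcd(8, 65) = 1, exactly when 65 ∣ k.
The smallest positive such k is 65.

65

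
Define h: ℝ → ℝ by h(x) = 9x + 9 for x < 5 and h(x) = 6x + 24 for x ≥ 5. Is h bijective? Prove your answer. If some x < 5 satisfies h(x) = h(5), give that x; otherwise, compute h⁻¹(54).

5

Both pieces are strictly increasing (slopes 9 and 6), so each is injective on its own interval.
The left piece maps (−∞, 5) onto (−∞, 54); the right piece maps [5, ∞) onto [54, ∞).
Since 54 = 54, the images partition ℝ: h is injective and surjective, hence bijective.
Because the two images are disjoint, no x < 5 has h(x) = h(5), so we compute h⁻¹(54): 54 lies in [54, ∞), so solve 6x + 24 = 54: x = (54 − 24)/6 = 5.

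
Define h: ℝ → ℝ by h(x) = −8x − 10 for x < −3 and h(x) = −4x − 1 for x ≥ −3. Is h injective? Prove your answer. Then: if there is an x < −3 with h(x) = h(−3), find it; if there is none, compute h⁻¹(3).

-1

Both pieces are strictly decreasing (slopes −8 and −4), so each is injective on its own interval.
The left piece maps (−∞, −3) onto (14, ∞); the right piece maps [−3, ∞) onto (−∞, 11].
These images are disjoint, so no value is attained by both pieces. Hence h is injective.
Because the two images are disjoint, no x < −3 has h(x) = h(−3), so we compute h⁻¹(3): 3 lies in (−∞, 11], so solve −4x − 1 = 3: x = (3 + 1)/(−4) = −1.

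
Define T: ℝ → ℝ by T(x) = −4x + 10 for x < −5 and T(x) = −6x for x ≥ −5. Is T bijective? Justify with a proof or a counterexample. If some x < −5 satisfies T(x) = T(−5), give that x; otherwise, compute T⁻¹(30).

-5

Both pieces are strictly decreasing (slopes −4 and −6), so each is injective on its own interval.
The left piece maps (−∞, −5) onto (30, ∞); the right piece maps [−5, ∞) onto (−∞, 30].
Since 30 = 30, the images partition ℝ: T is injective and surjective, hence bijective.
Because the two images are disjoint, no x < −5 has T(x) = T(−5), so we compute T⁻¹(30): 30 lies in (−∞, 30], so solve −6x = 30: x = (30 − 0)/(−6) = −5.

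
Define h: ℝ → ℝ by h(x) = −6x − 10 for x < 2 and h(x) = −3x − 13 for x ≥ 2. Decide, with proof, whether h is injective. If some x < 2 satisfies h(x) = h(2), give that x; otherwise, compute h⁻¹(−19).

Both pieces are strictly decreasing (slopes −6 and −3), so each is injective on its own interval.
The left piece maps (−∞, 2) onto (−22, ∞); the right piece maps [2, ∞) onto (−∞, −19].
These images overlap. In particular h(2) = −19 (right piece), and solving −6x − 10 = −19 on the left piece gives x = 3/2 < 2.
So h(3/2) = h(2) with 3/2 ≠ 2, and h is not injective. This x = 3/2 is the requested value below 2.

3/2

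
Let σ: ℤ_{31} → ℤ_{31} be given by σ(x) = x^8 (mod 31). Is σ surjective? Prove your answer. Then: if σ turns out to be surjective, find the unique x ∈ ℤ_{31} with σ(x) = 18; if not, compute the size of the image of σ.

σ(15): Repeated squaring mod 31: 15^1 ≡ 15, 15^2 ≡ 15² = 225 ≡ 8, 15^4 ≡ 8² = 64 ≡ 2, 15^8 ≡ 2² = 4. So 15^8 ≡ 4 (mod 31).
σ(16): Repeated squaring mod 31: 16^1 ≡ 16, 16^2 ≡ 16² = 256 ≡ 8, 16^4 ≡ 8² = 64 ≡ 2, 16^8 ≡ 2² = 4. So 16^8 ≡ 4 (mod 31).
So σ(15) = σ(16) = 4 while 15 ≠ 16, hence σ is not injective.
A non-injective map from the 31-element set ℤ_{31} to itself takes at most 30 distinct values, so it cannot be surjective. Therefore σ is not surjective.
Since σ is not surjective, we determine |image(σ)|. Computing x^8 mod 31 for each x (by repeated squaring, reducing mod 31 at every step), the values σ(0), σ(1), …, σ(30) are: 0, 1, 8, 20, 2, 25, 5, 10, 16, 28, 14, 19, 9, 7, 18, 4, 4, 18, 7, 9, 19, 14, 28, 16, 10, 5, 25, 2, 20, 8, 1.
The distinct values are {0, 1, 2, 4, 5, 7, 8, 9, 10, 14, 16, 18, 19, 20, 25, 28}; there are 16 of them.

16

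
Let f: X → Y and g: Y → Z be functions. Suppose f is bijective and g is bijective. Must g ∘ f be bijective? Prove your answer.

bijective

Injectivity: if g(f(a)) = g(f(b)) then f(a) = f(b) (g injective) so a = b (f injective).
Surjectivity: for c ∈ Z pick b with g(b) = c, then a with f(a) = b; then (g ∘ f)(a) = c.
Thus g ∘ f is bijective.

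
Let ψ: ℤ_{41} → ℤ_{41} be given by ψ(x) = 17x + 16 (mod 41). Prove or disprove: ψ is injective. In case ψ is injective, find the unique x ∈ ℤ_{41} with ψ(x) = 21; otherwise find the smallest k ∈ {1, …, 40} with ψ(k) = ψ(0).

If ψ(u) = ψ(v), then 17u ≡ 17v (mod 41). Because gcd(17, 41) = 1, we may cancel 17 to get u ≡ v (mod 41).
Therefore ψ is injective.
We now compute 17⁻¹ mod 41 explicitly. Euclid's algorithm: 41 = 2·17 + 7, 17 = 2·7 + 3, 7 = 2·3 + 1; back-substituting gives 1 = 29·17 − 12·41, so 17⁻¹ ≡ 29 (mod 41).
Since ψ is injective, we compute ψ⁻¹(21): solve 17x + 16 ≡ 21 (mod 41), i.e. 17x ≡ 5 (mod 41).
Multiplying by 17⁻¹ = 29 gives x ≡ 29·5 = 145 = 3·41 + 22 ≡ 22 (mod 41).
Check: ψ(22) = 17·22 + 16 = 390 = 9·41 + 21 ≡ 21 (mod 41).

22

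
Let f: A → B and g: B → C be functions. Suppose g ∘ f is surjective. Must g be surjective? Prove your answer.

Let c ∈ C. Since g ∘ f is surjective, some a ∈ A has g(f(a)) = c. Then b = f(a) ∈ B satisfies g(b) = c. So g is surjective.

surjective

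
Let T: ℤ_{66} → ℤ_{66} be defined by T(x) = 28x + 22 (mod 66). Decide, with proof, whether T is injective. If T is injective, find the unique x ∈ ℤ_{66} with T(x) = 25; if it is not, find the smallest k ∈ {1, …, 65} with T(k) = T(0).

We have gcd(28, 66) = 2 > 1. Taking u = 0 and v = 33: T(0) = 22 and T(33) = 28·33 + 22 = 946 ≡ 22 (mod 66).
So T(0) = T(33) while 0 ≠ 33, so T is not injective.
Since T is not injective, we find the least positive k with T(k) = T(0): this means 28k ≡ 0 (mod 66), i.e. 66 ∣ 28k. Since gcd(28, 66) = 2, dividing through by 2 this holds exactly when 33 ∣ 14k, and as gcd(14, 33) = 1, exactly when 33 ∣ k.
The smallest positive such k is 33.

33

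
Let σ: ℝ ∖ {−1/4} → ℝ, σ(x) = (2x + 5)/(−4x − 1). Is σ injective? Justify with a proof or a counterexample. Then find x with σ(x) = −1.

2

Suppose σ(u) = σ(v). Cross-multiplying: (2u + 5)(−4v − 1) = (2v + 5)(−4u − 1).
Expanding both sides and cancelling the symmetric terms leaves 18·(u − v) = 0. Since 18 ≠ 0, u = v. Hence σ is injective.
Solving σ(x) = −1: cross-multiplying gives 2x + 5 = −1(−4x − 1), which rearranges to −2x = −4, so x = 2.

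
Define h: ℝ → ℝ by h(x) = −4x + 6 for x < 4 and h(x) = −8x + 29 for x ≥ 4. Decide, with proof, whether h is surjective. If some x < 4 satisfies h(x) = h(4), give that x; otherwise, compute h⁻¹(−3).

9/4

Both pieces are strictly decreasing (slopes −4 and −8), so each is injective on its own interval.
The left piece maps (−∞, 4) onto (−10, ∞); the right piece maps [4, ∞) onto (−∞, −3].
The union (−10, ∞) ∪ (−∞, −3] covers ℝ, so h is surjective.
For the follow-up: the images overlap, so an x < 4 with h(x) = h(4) exists. h(4) = −3; solving −4x + 6 = −3 for x < 4 gives x = (−3 − 6)/(−4) = 9/4.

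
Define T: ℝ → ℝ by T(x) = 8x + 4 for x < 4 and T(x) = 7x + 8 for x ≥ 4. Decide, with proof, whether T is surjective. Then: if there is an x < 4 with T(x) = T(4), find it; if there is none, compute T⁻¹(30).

13/4

Both pieces are strictly increasing (slopes 8 and 7), so each is injective on its own interval.
The left piece maps (−∞, 4) onto (−∞, 36); the right piece maps [4, ∞) onto [36, ∞).
These images together cover ℝ, so T is surjective.
Because the two images are disjoint, no x < 4 has T(x) = T(4), so we compute T⁻¹(30): 30 lies in (−∞, 36), so solve 8x + 4 = 30: x = (30 − 4)/8 = 13/4.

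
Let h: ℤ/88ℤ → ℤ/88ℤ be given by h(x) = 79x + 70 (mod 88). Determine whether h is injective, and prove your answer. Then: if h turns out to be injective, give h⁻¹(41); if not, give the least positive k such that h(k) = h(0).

13

Suppose h(x_1) = h(x_2) in ℤ/88ℤ. Then 79x_1 + 70 ≡ 79x_2 + 70 (mod 88), so 79(x_1 − x_2) ≡ 0 (mod 88).
Since gcd(79, 88) = 1, 79 is invertible modulo 88, therefore x_1 − x_2 ≡ 0 (mod 88), i.e. x_1 = x_2.
So h is injective.
We now compute 79⁻¹ mod 88 explicitly. Euclid's algorithm: 88 = 1·79 + 9, 79 = 8·9 + 7, 9 = 1·7 + 2, 7 = 3·2 + 1; back-substituting gives 1 = 39·79 − 35·88, so 79⁻¹ ≡ 39 (mod 88).
Since h is injective, we find h⁻¹(41): we need 79x ≡ 41 − 70 ≡ 59 (mod 88). Using 79⁻¹ = 39: x ≡ 39·59 = 2301 = 26·88 + 13, so x = 13.
Check: h(13) = 79·13 + 70 = 1097 = 12·88 + 41 ≡ 41 (mod 88).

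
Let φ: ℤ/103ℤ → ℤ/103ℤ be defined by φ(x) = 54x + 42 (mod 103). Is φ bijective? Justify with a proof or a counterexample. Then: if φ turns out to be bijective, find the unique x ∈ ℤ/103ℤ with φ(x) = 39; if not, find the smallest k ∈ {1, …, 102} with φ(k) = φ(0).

Suppose φ(u) = φ(v) in ℤ/103ℤ. Then 54u + 42 ≡ 54v + 42 (mod 103), thus 54(u − v) ≡ 0 (mod 103).
Since gcd(54, 103) = 1, 54 is invertible modulo 103, thus u − v ≡ 0 (mod 103), i.e. u = v.
We now compute 54⁻¹ mod 103 explicitly. Euclid's algorithm: 103 = 1·54 + 49, 54 = 1·49 + 5, 49 = 9·5 + 4, 5 = 1·4 + 1; back-substituting gives 1 = 21·54 − 11·103, so 54⁻¹ ≡ 21 (mod 103).
Then y ↦ 21(y − 42) is a two-sided inverse to φ, so every y ∈ ℤ/103ℤ has a preimage.
Hence φ is bijective.
Since φ is bijective, we find φ⁻¹(39): we need 54x ≡ 39 − 42 ≡ 100 (mod 103). Using 54⁻¹ = 21: x ≡ 21·100 = 2100 = 20·103 + 40, so x = 40.
Check: φ(40) = 54·40 + 42 = 2202 = 21·103 + 39 ≡ 39 (mod 103).

40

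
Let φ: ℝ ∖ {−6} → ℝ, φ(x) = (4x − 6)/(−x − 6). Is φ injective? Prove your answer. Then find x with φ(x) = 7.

Suppose φ(u) = φ(v). Cross-multiplying: (4u − 6)(−v − 6) = (4v − 6)(−u − 6).
Expanding both sides and cancelling the symmetric terms leaves −30·(u − v) = 0. Since −30 ≠ 0, u = v. So φ is injective.
Solving φ(x) = 7: cross-multiplying gives 4x − 6 = 7(−x − 6), which rearranges to 11x = −36, so x = −36/11.

-36/11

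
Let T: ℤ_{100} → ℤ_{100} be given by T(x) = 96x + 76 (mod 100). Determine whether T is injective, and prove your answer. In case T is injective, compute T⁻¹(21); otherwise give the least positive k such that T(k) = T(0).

25

We have gcd(96, 100) = 4 > 1. Taking u = 0 and v = 25: T(0) = 76 and T(25) = 96·25 + 76 = 2476 ≡ 76 (mod 100).
So T(0) = T(25) while 0 ≠ 25, so T is not injective.
Since T is not injective, we find the least positive k with T(k) = T(0): this means 96k ≡ 0 (mod 100), i.e. 100 ∣ 96k. Since gcd(96, 100) = 4, dividing through by 4 this holds exactly when 25 ∣ 24k, and as gcd(24, 25) = 1, exactly when 25 ∣ k.
The smallest positive such k is 25.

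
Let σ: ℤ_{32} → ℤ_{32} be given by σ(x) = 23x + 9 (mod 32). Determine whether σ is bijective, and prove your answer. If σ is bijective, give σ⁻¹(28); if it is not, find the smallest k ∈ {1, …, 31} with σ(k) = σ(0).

5

If σ(u) = σ(v), then 23u ≡ 23v (mod 32). Because gcd(23, 32) = 1, we may cancel 23 to get u ≡ v (mod 32).
We now compute 23⁻¹ mod 32 explicitly. Euclid's algorithm: 32 = 1·23 + 9, 23 = 2·9 + 5, 9 = 1·5 + 4, 5 = 1·4 + 1; back-substituting gives 1 = 7·23 − 5·32, so 23⁻¹ ≡ 7 (mod 32).
Then y ↦ 7(y − 9) is a two-sided inverse to σ, so every y ∈ ℤ_{32} has a preimage.
Therefore σ is bijective.
Since σ is bijective, we find σ⁻¹(28): we need 23x ≡ 28 − 9 ≡ 19 (mod 32). Using 23⁻¹ = 7: x ≡ 7·19 = 133 = 4·32 + 5, so x = 5.
Check: σ(5) = 23·5 + 9 = 124 = 3·32 + 28 ≡ 28 (mod 32).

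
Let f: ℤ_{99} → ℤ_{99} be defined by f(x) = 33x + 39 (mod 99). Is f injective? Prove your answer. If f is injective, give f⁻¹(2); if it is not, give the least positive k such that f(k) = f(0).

Recall: injectivity means: for all x_1, x_2 in the domain, f(x_1) = f(x_2) implies x_1 = x_2.
We have gcd(33, 99) = 33 > 1. Taking x_1 = 0 and x_2 = 3: f(0) = 39 and f(3) = 33·3 + 39 = 138 ≡ 39 (mod 99).
So f(0) = f(3) while 0 ≠ 3, hence f is not injective.
Since f is not injective, we find the least positive k with f(k) = f(0): this means 33k ≡ 0 (mod 99), i.e. 99 ∣ 33k. Since gcd(33, 99) = 33, dividing through by 33 this holds exactly when 3 ∣ k.
The smallest positive such k is 3.

3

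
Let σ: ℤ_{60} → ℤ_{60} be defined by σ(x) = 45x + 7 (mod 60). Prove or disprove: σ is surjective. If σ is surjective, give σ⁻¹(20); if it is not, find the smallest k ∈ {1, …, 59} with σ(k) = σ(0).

4

Since gcd(45, 60) = 15, we have 45x ≡ 0 (mod 15) for all x, so σ(x) ≡ 7 (mod 15).
But 0 ≢ 7 (mod 15), so 0 ∈ ℤ_{60} has no preimage. Hence σ is not surjective.
Since σ is not surjective, we find the least positive k with σ(k) = σ(0): this means 45k ≡ 0 (mod 60), i.e. 60 ∣ 45k. Since gcd(45, 60) = 15, dividing through by 15 this holds exactly when 4 ∣ 3k, and as gcd(3, 4) = 1, exactly when 4 ∣ k.
The smallest positive such k is 4.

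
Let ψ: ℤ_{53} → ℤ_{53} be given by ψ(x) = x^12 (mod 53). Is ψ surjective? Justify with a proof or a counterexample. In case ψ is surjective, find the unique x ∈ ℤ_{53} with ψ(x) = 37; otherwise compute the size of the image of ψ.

14

ψ(2): Repeated squaring mod 53: 2^1 ≡ 2, 2^2 ≡ 2² = 4, 2^4 ≡ 4² = 16, 2^8 ≡ 16² = 256 ≡ 44. Since 12 = 8 + 4, 2^12 ≡ 44·16: 44·16 = 704 ≡ 15. So 2^12 ≡ 15 (mod 53).
ψ(7): Repeated squaring mod 53: 7^1 ≡ 7, 7^2 ≡ 7² = 49, 7^4 ≡ 49² = 2401 ≡ 16, 7^8 ≡ 16² = 256 ≡ 44. Since 12 = 8 + 4, 7^12 ≡ 44·16: 44·16 = 704 ≡ 15. So 7^12 ≡ 15 (mod 53).
So ψ(2) = ψ(7) = 15 while 2 ≠ 7, thus ψ is not injective.
A non-injective map from the 53-element set ℤ_{53} to itself takes at most 52 distinct values, so it cannot be surjective. Hence ψ is not surjective.
Since ψ is not surjective, we determine |image(ψ)|. Computing x^12 mod 53 for each x (by repeated squaring, reducing mod 53 at every step), the values ψ(0), ψ(1), …, ψ(52) are: 0, 1, 15, 10, 13, 47, 44, 15, 36, 47, 16, 24, 24, 49, 13, 46, 10, 28, 16, 49, 28, 44, 42, 1, 42, 36, 46, 46, 36, 42, 1, 42, 44, 28, 49, 16, 28, 10, 46, 13, 49, 24, 24, 16, 47, 36, 15, 44, 47, 13, 10, 15, 1.
The distinct values are {0, 1, 10, 13, 15, 16, 24, 28, 36, 42, 44, 46, 47, 49}; there are 14 of them.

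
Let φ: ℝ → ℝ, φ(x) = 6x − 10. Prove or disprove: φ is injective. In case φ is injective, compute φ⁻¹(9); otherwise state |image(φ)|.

19/6

Suppose φ(s) = φ(t). Then 6s − 10 = 6t − 10, therefore 6s = 6t, thus s = t.
So φ is injective.
Since φ is injective, we compute φ⁻¹(9) = (9 + 10)/6 = 19/6.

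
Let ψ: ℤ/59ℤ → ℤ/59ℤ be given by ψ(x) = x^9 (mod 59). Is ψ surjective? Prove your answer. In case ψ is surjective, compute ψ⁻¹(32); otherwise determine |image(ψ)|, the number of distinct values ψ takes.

Since 59 is prime, the nonzero elements of ℤ/59ℤ form a cyclic group of order 58.
As gcd(9, 58) = 1, raising to the 9th power is a bijection on this group: if a^9 ≡ b^9 then (ab^{−1})^9 = 1, and the only element of order dividing gcd(9, 58) = 1 is 1, so a = b.
With ψ(0) = 0 this makes ψ injective on all of ℤ/59ℤ, hence bijective (finite equal-size domain and codomain). In particular ψ is surjective.
Since ψ is surjective, we find the preimage of 32. The inverse of x ↦ x^9 on (ℤ/59ℤ)^× is x ↦ x^13, because 9·13 = 117 = 2·58 + 1 ≡ 1 (mod 58) and x^{58} = 1 for x ≠ 0 (Fermat). So ψ⁻¹(32) = 32^13 mod 59.
Repeated squaring mod 59: 32^1 ≡ 32, 32^2 ≡ 32² = 1024 ≡ 21, 32^4 ≡ 21² = 441 ≡ 28, 32^8 ≡ 28² = 784 ≡ 17. Since 13 = 8 + 4 + 1, 32^13 ≡ 17·28·32: 17·28 = 476 ≡ 4, then 4·32 = 128 ≡ 10. So 32^13 ≡ 10 (mod 59).
Hence ψ⁻¹(32) = 10.

10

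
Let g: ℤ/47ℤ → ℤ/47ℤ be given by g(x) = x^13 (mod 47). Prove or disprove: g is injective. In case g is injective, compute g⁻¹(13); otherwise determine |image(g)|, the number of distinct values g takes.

41

Since 47 is prime, the nonzero elements of ℤ/47ℤ form a cyclic group of order 46.
As gcd(13, 46) = 1, raising to the 13th power is a bijection on this group: if s^13 ≡ t^13 then (st^{−1})^13 = 1, and the only element of order dividing gcd(13, 46) = 1 is 1, so s = t.
With g(0) = 0 this makes g injective on all of ℤ/47ℤ, hence bijective (finite equal-size domain and codomain). In particular g is injective.
Since g is injective, we find the preimage of 13. The inverse of x ↦ x^13 on (ℤ/47ℤ)^× is x ↦ x^39, because 13·39 = 507 = 11·46 + 1 ≡ 1 (mod 46) and x^{46} = 1 for x ≠ 0 (Fermat). So g⁻¹(13) = 13^39 mod 47.
Repeated squaring mod 47: 13^1 ≡ 13, 13^2 ≡ 13² = 169 ≡ 28, 13^4 ≡ 28² = 784 ≡ 32, 13^8 ≡ 32² = 1024 ≡ 37, 13^16 ≡ 37² = 1369 ≡ 6, 13^32 ≡ 6² = 36. Since 39 = 32 + 4 + 2 + 1, 13^39 ≡ 36·32·28·13: 36·32 = 1152 ≡ 24, then 24·28 = 672 ≡ 14, then 14·13 = 182 ≡ 41. So 13^39 ≡ 41 (mod 47).
Hence g⁻¹(13) = 41.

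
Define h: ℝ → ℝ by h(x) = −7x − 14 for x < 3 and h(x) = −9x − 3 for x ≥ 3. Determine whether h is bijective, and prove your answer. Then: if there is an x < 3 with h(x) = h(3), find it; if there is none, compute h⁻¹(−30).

Both pieces are strictly decreasing (slopes −7 and −9), so each is injective on its own interval.
The left piece maps (−∞, 3) onto (−35, ∞); the right piece maps [3, ∞) onto (−∞, −30].
These images overlap. In particular h(3) = −30 (right piece), and solving −7x − 14 = −30 on the left piece gives x = 16/7 < 3.
So h(16/7) = h(3) with 16/7 ≠ 3, and h is not injective, hence not bijective. This x = 16/7 is the requested value below 3.

16/7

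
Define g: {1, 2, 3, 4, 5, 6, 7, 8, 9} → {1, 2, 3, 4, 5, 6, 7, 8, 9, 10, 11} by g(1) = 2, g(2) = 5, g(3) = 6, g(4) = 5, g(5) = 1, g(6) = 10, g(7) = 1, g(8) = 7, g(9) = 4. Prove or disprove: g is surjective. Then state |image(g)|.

7

No element maps to 3, so g is not surjective.
The image of g is {1, 2, 4, 5, 6, 7, 10}, which has 7 elements.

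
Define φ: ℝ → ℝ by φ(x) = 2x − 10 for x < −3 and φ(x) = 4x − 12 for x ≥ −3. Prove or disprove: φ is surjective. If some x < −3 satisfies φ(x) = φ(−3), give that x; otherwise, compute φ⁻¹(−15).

Both pieces are strictly increasing (slopes 2 and 4), so each is injective on its own interval.
The left piece maps (−∞, −3) onto (−∞, −16); the right piece maps [−3, ∞) onto [−24, ∞).
The union (−∞, −16) ∪ [−24, ∞) covers ℝ, so φ is surjective.
For the follow-up: the images overlap, so an x < −3 with φ(x) = φ(−3) exists. φ(−3) = −24; solving 2x − 10 = −24 for x < −3 gives x = (−24 + 10)/2 = −7.

-7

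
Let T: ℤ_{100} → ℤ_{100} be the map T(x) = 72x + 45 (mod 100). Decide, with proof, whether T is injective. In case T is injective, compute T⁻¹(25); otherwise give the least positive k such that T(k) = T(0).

We have gcd(72, 100) = 4 > 1. Taking u = 0 and v = 25: T(0) = 45 and T(25) = 72·25 + 45 = 1845 ≡ 45 (mod 100).
So T(0) = T(25) while 0 ≠ 25, so T is not injective.
Since T is not injective, we find the least positive k with T(k) = T(0): this means 72k ≡ 0 (mod 100), i.e. 100 ∣ 72k. Since gcd(72, 100) = 4, dividing through by 4 this holds exactly when 25 ∣ 18k, and as gcd(18, 25) = 1, exactly when 25 ∣ k.
The smallest positive such k is 25.

25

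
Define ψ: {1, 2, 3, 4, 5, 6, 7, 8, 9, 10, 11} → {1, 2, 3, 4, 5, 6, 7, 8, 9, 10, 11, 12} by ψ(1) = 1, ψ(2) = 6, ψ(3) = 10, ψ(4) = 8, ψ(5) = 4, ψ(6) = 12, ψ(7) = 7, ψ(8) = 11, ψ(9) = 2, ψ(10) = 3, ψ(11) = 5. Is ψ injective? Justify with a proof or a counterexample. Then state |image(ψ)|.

11

The values ψ(1), …, ψ(11) are 1, 6, 10, 8, 4, 12, 7, 11, 2, 3, 5 — all distinct.
So ψ(a) = ψ(b) only when a = b, and ψ is injective.
The image of ψ is {1, 2, 3, 4, 5, 6, 7, 8, 10, 11, 12}, which has 11 elements.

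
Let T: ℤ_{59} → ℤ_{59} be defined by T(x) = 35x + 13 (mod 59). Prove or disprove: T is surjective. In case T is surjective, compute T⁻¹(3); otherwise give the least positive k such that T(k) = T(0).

25

By definition, T is surjective if every y in the codomain equals T(x) for some x in the domain.
Since gcd(35, 59) = 1, 35 is invertible modulo 59. Euclid's algorithm: 59 = 1·35 + 24, 35 = 1·24 + 11, 24 = 2·11 + 2, 11 = 5·2 + 1; back-substituting gives 1 = 27·35 − 16·59, so 35⁻¹ ≡ 27 (mod 59).
For any y ∈ ℤ_{59}, x = 27(y − 13) mod 59 satisfies T(x) = 35·27(y − 13) + 13 ≡ y (since 35·27 ≡ 1 mod 59). So every y has a preimage.
Therefore T is surjective.
Since T is surjective, we compute T⁻¹(3): solve 35x + 13 ≡ 3 (mod 59), i.e. 35x ≡ 49 (mod 59).
Multiplying by 35⁻¹ = 27 gives x ≡ 27·49 = 1323 = 22·59 + 25 ≡ 25 (mod 59).
Check: T(25) = 35·25 + 13 = 888 = 15·59 + 3 ≡ 3 (mod 59).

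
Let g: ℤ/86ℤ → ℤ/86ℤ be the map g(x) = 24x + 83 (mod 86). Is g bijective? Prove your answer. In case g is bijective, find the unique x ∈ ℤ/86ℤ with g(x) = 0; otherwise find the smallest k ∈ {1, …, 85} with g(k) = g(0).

We have gcd(24, 86) = 2 > 1. Taking x_1 = 0 and x_2 = 43: g(0) = 83 and g(43) = 24·43 + 83 = 1115 ≡ 83 (mod 86).
So g(0) = g(43) while 0 ≠ 43, so g is not injective, hence not bijective.
Since g is not bijective, we find the least positive k with g(k) = g(0): this means 24k ≡ 0 (mod 86), i.e. 86 ∣ 24k. Since gcd(24, 86) = 2, dividing through by 2 this holds exactly when 43 ∣ 12k, and as gcd(12, 43) = 1, exactly when 43 ∣ k.
The smallest positive such k is 43.

43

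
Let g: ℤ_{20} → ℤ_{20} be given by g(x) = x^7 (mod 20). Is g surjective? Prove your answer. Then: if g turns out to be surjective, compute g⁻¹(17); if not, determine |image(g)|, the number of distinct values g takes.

15

g(0) = 0^7 = 0.
g(10): Repeated squaring mod 20: 10^1 ≡ 10, 10^2 ≡ 10² = 100 ≡ 0, 10^4 ≡ 0² = 0. Since 7 = 4 + 2 + 1, 10^7 ≡ 0·0·10: 0·0 = 0, then 0·10 = 0. So 10^7 ≡ 0 (mod 20).
So g(0) = g(10) = 0 while 0 ≠ 10, thus g is not injective.
A non-injective map from the 20-element set ℤ_{20} to itself takes at most 19 distinct values, so it cannot be surjective. Therefore g is not surjective.
Since g is not surjective, we determine |image(g)|. Computing x^7 mod 20 for each x (by repeated squaring, reducing mod 20 at every step), the values g(0), g(1), …, g(19) are: 0, 1, 8, 7, 4, 5, 16, 3, 12, 9, 0, 11, 8, 17, 4, 15, 16, 13, 12, 19.
The distinct values are {0, 1, 3, 4, 5, 7, 8, 9, 11, 12, 13, 15, 16, 17, 19}; there are 15 of them.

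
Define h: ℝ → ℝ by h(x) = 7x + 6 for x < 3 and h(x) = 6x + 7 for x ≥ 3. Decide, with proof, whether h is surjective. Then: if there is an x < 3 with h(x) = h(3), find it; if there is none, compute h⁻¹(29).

19/7

Both pieces are strictly increasing (slopes 7 and 6), so each is injective on its own interval.
The left piece maps (−∞, 3) onto (−∞, 27); the right piece maps [3, ∞) onto [25, ∞).
The union (−∞, 27) ∪ [25, ∞) covers ℝ, so h is surjective.
For the follow-up: the images overlap, so an x < 3 with h(x) = h(3) exists. h(3) = 25; solving 7x + 6 = 25 for x < 3 gives x = (25 − 6)/7 = 19/7.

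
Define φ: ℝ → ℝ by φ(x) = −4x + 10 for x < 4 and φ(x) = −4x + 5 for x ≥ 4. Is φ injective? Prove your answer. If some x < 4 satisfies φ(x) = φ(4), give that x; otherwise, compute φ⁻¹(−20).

25/4

Both pieces are strictly decreasing (slopes −4 and −4), so each is injective on its own interval.
The left piece maps (−∞, 4) onto (−6, ∞); the right piece maps [4, ∞) onto (−∞, −11].
These images are disjoint, so no value is attained by both pieces. Hence φ is injective.
Because the two images are disjoint, no x < 4 has φ(x) = φ(4), so we compute φ⁻¹(−20): −20 lies in (−∞, −11], so solve −4x + 5 = −20: x = (−20 − 5)/(−4) = 25/4.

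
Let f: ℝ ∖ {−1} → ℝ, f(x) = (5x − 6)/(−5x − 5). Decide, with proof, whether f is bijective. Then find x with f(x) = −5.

If f(x) = −1, cross-multiplying gives −5(5x − 6) = 5(−5x − 5), which simplifies to 30 = −25 — false.  So −1 has no preimage and f is not surjective.
Hence f is not bijective.
Solving f(x) = −5: cross-multiplying gives 5x − 6 = −5(−5x − 5), which rearranges to −20x = 31, so x = −31/20.

-31/20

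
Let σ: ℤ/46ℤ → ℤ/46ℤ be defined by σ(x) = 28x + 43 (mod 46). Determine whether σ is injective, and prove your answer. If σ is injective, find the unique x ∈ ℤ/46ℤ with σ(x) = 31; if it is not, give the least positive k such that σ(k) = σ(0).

We have gcd(28, 46) = 2 > 1. Taking s = 0 and t = 23: σ(0) = 43 and σ(23) = 28·23 + 43 = 687 ≡ 43 (mod 46).
So σ(0) = σ(23) while 0 ≠ 23, hence σ is not injective.
Since σ is not injective, we find the least positive k with σ(k) = σ(0): this means 28k ≡ 0 (mod 46), i.e. 46 ∣ 28k. Since gcd(28, 46) = 2, dividing through by 2 this holds exactly when 23 ∣ 14k, and as gcd(14, 23) = 1, exactly when 23 ∣ k.
The smallest positive such k is 23.

23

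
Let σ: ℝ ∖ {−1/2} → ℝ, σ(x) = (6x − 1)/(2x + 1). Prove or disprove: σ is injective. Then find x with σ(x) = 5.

-3/2

Suppose σ(a) = σ(b). Cross-multiplying: (6a − 1)(2b + 1) = (6b − 1)(2a + 1).
Expanding both sides and cancelling the symmetric terms leaves 8·(a − b) = 0. Since 8 ≠ 0, a = b. Hence σ is injective.
Solving σ(x) = 5: cross-multiplying gives 6x − 1 = 5(2x + 1), which rearranges to −4x = 6, so x = −3/2.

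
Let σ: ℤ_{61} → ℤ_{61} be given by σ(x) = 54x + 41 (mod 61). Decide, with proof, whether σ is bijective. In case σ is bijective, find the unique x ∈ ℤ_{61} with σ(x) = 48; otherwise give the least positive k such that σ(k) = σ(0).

60

Recall: σ is injective when σ(u) = σ(v) forces u = v.
Suppose σ(u) = σ(v) in ℤ_{61}. Then 54u + 41 ≡ 54v + 41 (mod 61), so 54(u − v) ≡ 0 (mod 61).
Since gcd(54, 61) = 1, 54 is invertible modulo 61, thus u − v ≡ 0 (mod 61), i.e. u = v.
We now compute 54⁻¹ mod 61 explicitly. Euclid's algorithm: 61 = 1·54 + 7, 54 = 7·7 + 5, 7 = 1·5 + 2, 5 = 2·2 + 1; back-substituting gives 1 = 26·54 − 23·61, so 54⁻¹ ≡ 26 (mod 61).
For any y ∈ ℤ_{61}, x = 26(y − 41) mod 61 satisfies σ(x) = 54·26(y − 41) + 41 ≡ y (since 54·26 ≡ 1 mod 61). So every y has a preimage.
Hence σ is bijective.
Since σ is bijective, we find σ⁻¹(48): we need 54x ≡ 48 − 41 ≡ 7 (mod 61). Using 54⁻¹ = 26: x ≡ 26·7 = 182 = 2·61 + 60, so x = 60.
Check: σ(60) = 54·60 + 41 = 3281 = 53·61 + 48 ≡ 48 (mod 61).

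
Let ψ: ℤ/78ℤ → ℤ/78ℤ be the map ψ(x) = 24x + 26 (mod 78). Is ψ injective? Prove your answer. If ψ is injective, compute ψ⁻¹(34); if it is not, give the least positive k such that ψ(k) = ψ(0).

We have gcd(24, 78) = 6 > 1. Taking u = 0 and v = 13: ψ(0) = 26 and ψ(13) = 24·13 + 26 = 338 ≡ 26 (mod 78).
So ψ(0) = ψ(13) while 0 ≠ 13, hence ψ is not injective.
Since ψ is not injective, we find the least positive k with ψ(k) = ψ(0): this means 24k ≡ 0 (mod 78), i.e. 78 ∣ 24k. Since gcd(24, 78) = 6, dividing through by 6 this holds exactly when 13 ∣ 4k, and as gcd(4, 13) = 1, exactly when 13 ∣ k.
The smallest positive such k is 13.

13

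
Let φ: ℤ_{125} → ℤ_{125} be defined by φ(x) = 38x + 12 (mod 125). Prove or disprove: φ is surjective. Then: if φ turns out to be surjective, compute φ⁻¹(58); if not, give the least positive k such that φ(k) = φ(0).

Since gcd(38, 125) = 1, 38 is invertible modulo 125. Euclid's algorithm: 125 = 3·38 + 11, 38 = 3·11 + 5, 11 = 2·5 + 1; back-substituting gives 1 = 102·38 − 31·125, so 38⁻¹ ≡ 102 (mod 125).
For any y ∈ ℤ_{125}, x = 102(y − 12) mod 125 satisfies φ(x) = 38·102(y − 12) + 12 ≡ y (since 38·102 ≡ 1 mod 125). So every y has a preimage.
Hence φ is surjective.
Since φ is surjective, we find φ⁻¹(58): we need 38x ≡ 58 − 12 ≡ 46 (mod 125). Using 38⁻¹ = 102: x ≡ 102·46 = 4692 = 37·125 + 67, so x = 67.
Check: φ(67) = 38·67 + 12 = 2558 = 20·125 + 58 ≡ 58 (mod 125).

67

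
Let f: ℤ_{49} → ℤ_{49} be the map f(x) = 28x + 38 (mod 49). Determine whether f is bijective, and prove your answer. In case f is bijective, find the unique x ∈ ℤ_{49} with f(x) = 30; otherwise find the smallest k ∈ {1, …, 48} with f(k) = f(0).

We have gcd(28, 49) = 7 > 1. Taking a = 0 and b = 7: f(0) = 38 and f(7) = 28·7 + 38 = 234 ≡ 38 (mod 49).
So f(0) = f(7) while 0 ≠ 7, therefore f is not injective, hence not bijective.
Since f is not bijective, we find the least positive k with f(k) = f(0): this means 28k ≡ 0 (mod 49), i.e. 49 ∣ 28k. Since gcd(28, 49) = 7, dividing through by 7 this holds exactly when 7 ∣ 4k, and as gcd(4, 7) = 1, exactly when 7 ∣ k.
The smallest positive such k is 7.

7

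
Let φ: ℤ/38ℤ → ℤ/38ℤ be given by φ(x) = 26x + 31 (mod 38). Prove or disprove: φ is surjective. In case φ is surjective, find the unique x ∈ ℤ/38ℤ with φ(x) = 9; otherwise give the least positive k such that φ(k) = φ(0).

Since gcd(26, 38) = 2, we have 26x ≡ 0 (mod 2) for all x, so φ(x) ≡ 1 (mod 2).
But 0 ≢ 1 (mod 2), so 0 ∈ ℤ/38ℤ has no preimage. Thus φ is not surjective.
Since φ is not surjective, we find the least positive k with φ(k) = φ(0): this means 26k ≡ 0 (mod 38), i.e. 38 ∣ 26k. Since gcd(26, 38) = 2, dividing through by 2 this holds exactly when 19 ∣ 13k, and as gcd(13, 19) = 1, exactly when 19 ∣ k.
The smallest positive such k is 19.

19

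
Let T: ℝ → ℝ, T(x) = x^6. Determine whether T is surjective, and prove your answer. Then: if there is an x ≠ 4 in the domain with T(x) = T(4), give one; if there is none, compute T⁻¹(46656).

Since 6 is even, x^6 ≥ 0 for all x ∈ ℝ, so −1 ∈ ℝ has no preimage. Hence T is not surjective.
For the follow-up, such an x exists: taking x = −4 ∈ ℝ gives T(−4) = 4096 = T(4) with −4 ≠ 4.

-4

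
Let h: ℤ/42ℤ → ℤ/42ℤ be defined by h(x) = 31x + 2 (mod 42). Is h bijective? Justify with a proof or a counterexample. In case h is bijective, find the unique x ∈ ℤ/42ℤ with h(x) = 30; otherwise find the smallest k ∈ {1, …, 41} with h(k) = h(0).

Recall: injectivity means: for all s, t in the domain, h(s) = h(t) implies s = t.
If h(s) = h(t), then 31s ≡ 31t (mod 42). Because gcd(31, 42) = 1, we may cancel 31 to get s ≡ t (mod 42).
We now compute 31⁻¹ mod 42 explicitly. Euclid's algorithm: 42 = 1·31 + 11, 31 = 2·11 + 9, 11 = 1·9 + 2, 9 = 4·2 + 1; back-substituting gives 1 = 19·31 − 14·42, so 31⁻¹ ≡ 19 (mod 42).
Then y ↦ 19(y − 2) is a two-sided inverse to h, so every y ∈ ℤ/42ℤ has a preimage.
So h is bijective.
Since h is bijective, we find h⁻¹(30): we need 31x ≡ 30 − 2 ≡ 28 (mod 42). Using 31⁻¹ = 19: x ≡ 19·28 = 532 = 12·42 + 28, so x = 28.
Check: h(28) = 31·28 + 2 = 870 = 20·42 + 30 ≡ 30 (mod 42).

28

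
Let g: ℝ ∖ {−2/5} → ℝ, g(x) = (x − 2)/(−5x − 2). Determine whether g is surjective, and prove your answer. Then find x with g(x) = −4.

If g(x) = −1/5, cross-multiplying gives −5(x − 2) = 1(−5x − 2), which simplifies to 10 = −2 — false.  So −1/5 has no preimage and g is not surjective.
Solving g(x) = −4: cross-multiplying gives x − 2 = −4(−5x − 2), which rearranges to −19x = 10, so x = −10/19.

-10/19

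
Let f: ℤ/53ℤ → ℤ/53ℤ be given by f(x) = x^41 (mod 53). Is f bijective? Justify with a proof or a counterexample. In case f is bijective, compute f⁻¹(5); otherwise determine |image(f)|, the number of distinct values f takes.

Since 53 is prime, the nonzero elements of ℤ/53ℤ form a cyclic group of order 52.
As gcd(41, 52) = 1, raising to the 41st power is a bijection on this group: if x_1^41 ≡ x_2^41 then (x_1x_2^{−1})^41 = 1, and the only element of order dividing gcd(41, 52) = 1 is 1, so x_1 = x_2.
With f(0) = 0 this makes f injective on all of ℤ/53ℤ, hence bijective (finite equal-size domain and codomain). In particular f is bijective.
Since f is bijective, we find the preimage of 5. The inverse of x ↦ x^41 on (ℤ/53ℤ)^× is x ↦ x^33, because 41·33 = 1353 = 26·52 + 1 ≡ 1 (mod 52) and x^{52} = 1 for x ≠ 0 (Fermat). So f⁻¹(5) = 5^33 mod 53.
Repeated squaring mod 53: 5^1 ≡ 5, 5^2 ≡ 5² = 25, 5^4 ≡ 25² = 625 ≡ 42, 5^8 ≡ 42² = 1764 ≡ 15, 5^16 ≡ 15² = 225 ≡ 13, 5^32 ≡ 13² = 169 ≡ 10. Since 33 = 32 + 1, 5^33 ≡ 10·5: 10·5 = 50. So 5^33 ≡ 50 (mod 53).
Hence f⁻¹(5) = 50.

50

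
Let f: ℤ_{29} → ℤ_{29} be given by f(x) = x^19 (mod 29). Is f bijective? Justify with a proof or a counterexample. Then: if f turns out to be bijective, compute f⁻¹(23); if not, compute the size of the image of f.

16

Since 29 is prime, the nonzero elements of ℤ_{29} form a cyclic group of order 28.
As gcd(19, 28) = 1, raising to the 19th power is a bijection on this group: if s^19 ≡ t^19 then (st^{−1})^19 = 1, and the only element of order dividing gcd(19, 28) = 1 is 1, so s = t.
With f(0) = 0 this makes f injective on all of ℤ_{29}, hence bijective (finite equal-size domain and codomain). In particular f is bijective.
Since f is bijective, we find the preimage of 23. The inverse of x ↦ x^19 on (ℤ_{29})^× is x ↦ x^3, because 19·3 = 57 = 2·28 + 1 ≡ 1 (mod 28) and x^{28} = 1 for x ≠ 0 (Fermat). So f⁻¹(23) = 23^3 mod 29.
Repeated squaring mod 29: 23^1 ≡ 23, 23^2 ≡ 23² = 529 ≡ 7. Since 3 = 2 + 1, 23^3 ≡ 7·23: 7·23 = 161 ≡ 16. So 23^3 ≡ 16 (mod 29).
Hence f⁻¹(23) = 16.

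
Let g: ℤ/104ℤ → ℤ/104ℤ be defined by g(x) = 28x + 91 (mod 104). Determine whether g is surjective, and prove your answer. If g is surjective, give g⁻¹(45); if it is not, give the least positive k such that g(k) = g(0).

26

Since gcd(28, 104) = 4, we have 28x ≡ 0 (mod 4) for all x, so g(x) ≡ 3 (mod 4).
But 0 ≢ 3 (mod 4), so 0 ∈ ℤ/104ℤ has no preimage. Hence g is not surjective.
Since g is not surjective, we find the least positive k with g(k) = g(0): this means 28k ≡ 0 (mod 104), i.e. 104 ∣ 28k. Since gcd(28, 104) = 4, dividing through by 4 this holds exactly when 26 ∣ 7k, and as gcd(7, 26) = 1, exactly when 26 ∣ k.
The smallest positive such k is 26.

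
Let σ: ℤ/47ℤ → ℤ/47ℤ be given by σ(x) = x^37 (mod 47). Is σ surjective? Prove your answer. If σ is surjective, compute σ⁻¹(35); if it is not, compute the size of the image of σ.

33

Since 47 is prime, the nonzero elements of ℤ/47ℤ form a cyclic group of order 46.
As gcd(37, 46) = 1, raising to the 37th power is a bijection on this group: if u^37 ≡ v^37 then (uv^{−1})^37 = 1, and the only element of order dividing gcd(37, 46) = 1 is 1, so u = v.
With σ(0) = 0 this makes σ injective on all of ℤ/47ℤ, hence bijective (finite equal-size domain and codomain). In particular σ is surjective.
Since σ is surjective, we find the preimage of 35. The inverse of x ↦ x^37 on (ℤ/47ℤ)^× is x ↦ x^5, because 37·5 = 185 = 4·46 + 1 ≡ 1 (mod 46) and x^{46} = 1 for x ≠ 0 (Fermat). So σ⁻¹(35) = 35^5 mod 47.
Repeated squaring mod 47: 35^1 ≡ 35, 35^2 ≡ 35² = 1225 ≡ 3, 35^4 ≡ 3² = 9. Since 5 = 4 + 1, 35^5 ≡ 9·35: 9·35 = 315 ≡ 33. So 35^5 ≡ 33 (mod 47).
Hence σ⁻¹(35) = 33.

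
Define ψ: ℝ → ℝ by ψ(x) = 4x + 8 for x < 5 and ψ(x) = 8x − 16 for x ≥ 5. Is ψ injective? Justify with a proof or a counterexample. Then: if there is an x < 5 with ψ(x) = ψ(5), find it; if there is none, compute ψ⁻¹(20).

Both pieces are strictly increasing (slopes 4 and 8), so each is injective on its own interval.
The left piece maps (−∞, 5) onto (−∞, 28); the right piece maps [5, ∞) onto [24, ∞).
These images overlap. In particular ψ(5) = 24 (right piece), and solving 4x + 8 = 24 on the left piece gives x = 4 < 5.
So ψ(4) = ψ(5) with 4 ≠ 5, and ψ is not injective. This x = 4 is the requested value below 5.

4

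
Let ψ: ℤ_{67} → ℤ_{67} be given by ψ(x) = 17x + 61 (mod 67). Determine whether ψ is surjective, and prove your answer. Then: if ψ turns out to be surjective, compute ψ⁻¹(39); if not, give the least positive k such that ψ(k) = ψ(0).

Since gcd(17, 67) = 1, 17 is invertible modulo 67. Euclid's algorithm: 67 = 3·17 + 16, 17 = 1·16 + 1; back-substituting gives 1 = 4·17 − 1·67, so 17⁻¹ ≡ 4 (mod 67).
Then y ↦ 4(y − 61) is a two-sided inverse to ψ, so every y ∈ ℤ_{67} has a preimage.
Therefore ψ is surjective.
Since ψ is surjective, we compute ψ⁻¹(39): solve 17x + 61 ≡ 39 (mod 67), i.e. 17x ≡ 45 (mod 67).
Multiplying by 17⁻¹ = 4 gives x ≡ 4·45 = 180 = 2·67 + 46 ≡ 46 (mod 67).
Check: ψ(46) = 17·46 + 61 = 843 = 12·67 + 39 ≡ 39 (mod 67).

46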